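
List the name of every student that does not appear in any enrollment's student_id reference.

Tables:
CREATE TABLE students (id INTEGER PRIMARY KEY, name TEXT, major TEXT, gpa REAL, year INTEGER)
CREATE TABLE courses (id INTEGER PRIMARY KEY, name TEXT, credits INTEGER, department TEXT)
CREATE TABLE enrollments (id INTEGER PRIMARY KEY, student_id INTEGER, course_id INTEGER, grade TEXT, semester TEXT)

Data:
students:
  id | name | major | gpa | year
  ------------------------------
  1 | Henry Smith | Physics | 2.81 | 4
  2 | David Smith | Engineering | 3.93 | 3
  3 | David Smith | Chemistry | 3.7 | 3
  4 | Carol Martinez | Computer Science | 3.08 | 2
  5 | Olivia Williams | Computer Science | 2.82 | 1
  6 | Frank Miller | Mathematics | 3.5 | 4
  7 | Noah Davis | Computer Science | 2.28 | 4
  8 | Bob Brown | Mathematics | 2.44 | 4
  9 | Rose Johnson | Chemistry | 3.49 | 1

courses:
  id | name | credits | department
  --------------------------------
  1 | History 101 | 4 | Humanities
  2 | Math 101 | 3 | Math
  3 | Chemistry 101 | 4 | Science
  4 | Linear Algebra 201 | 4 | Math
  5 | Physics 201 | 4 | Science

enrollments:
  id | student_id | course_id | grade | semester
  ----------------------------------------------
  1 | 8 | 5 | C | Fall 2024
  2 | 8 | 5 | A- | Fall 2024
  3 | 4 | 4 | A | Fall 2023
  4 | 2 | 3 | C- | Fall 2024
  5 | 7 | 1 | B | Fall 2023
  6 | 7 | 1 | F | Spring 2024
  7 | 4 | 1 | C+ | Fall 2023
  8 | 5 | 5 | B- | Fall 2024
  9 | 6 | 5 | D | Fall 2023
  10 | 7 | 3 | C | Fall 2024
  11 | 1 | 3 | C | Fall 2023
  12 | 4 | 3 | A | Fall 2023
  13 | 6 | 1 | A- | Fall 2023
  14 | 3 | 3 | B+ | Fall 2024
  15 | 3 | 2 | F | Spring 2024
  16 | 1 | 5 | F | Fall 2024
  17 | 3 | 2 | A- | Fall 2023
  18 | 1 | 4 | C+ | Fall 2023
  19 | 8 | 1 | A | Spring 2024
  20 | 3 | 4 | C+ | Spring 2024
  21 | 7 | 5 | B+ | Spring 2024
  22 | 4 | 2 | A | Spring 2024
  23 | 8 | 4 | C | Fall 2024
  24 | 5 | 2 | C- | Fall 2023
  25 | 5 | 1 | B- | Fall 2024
SELECT p.name FROM students p LEFT JOIN enrollments c ON c.student_id = p.id WHERE c.id IS NULL

Execution result:
Rose Johnson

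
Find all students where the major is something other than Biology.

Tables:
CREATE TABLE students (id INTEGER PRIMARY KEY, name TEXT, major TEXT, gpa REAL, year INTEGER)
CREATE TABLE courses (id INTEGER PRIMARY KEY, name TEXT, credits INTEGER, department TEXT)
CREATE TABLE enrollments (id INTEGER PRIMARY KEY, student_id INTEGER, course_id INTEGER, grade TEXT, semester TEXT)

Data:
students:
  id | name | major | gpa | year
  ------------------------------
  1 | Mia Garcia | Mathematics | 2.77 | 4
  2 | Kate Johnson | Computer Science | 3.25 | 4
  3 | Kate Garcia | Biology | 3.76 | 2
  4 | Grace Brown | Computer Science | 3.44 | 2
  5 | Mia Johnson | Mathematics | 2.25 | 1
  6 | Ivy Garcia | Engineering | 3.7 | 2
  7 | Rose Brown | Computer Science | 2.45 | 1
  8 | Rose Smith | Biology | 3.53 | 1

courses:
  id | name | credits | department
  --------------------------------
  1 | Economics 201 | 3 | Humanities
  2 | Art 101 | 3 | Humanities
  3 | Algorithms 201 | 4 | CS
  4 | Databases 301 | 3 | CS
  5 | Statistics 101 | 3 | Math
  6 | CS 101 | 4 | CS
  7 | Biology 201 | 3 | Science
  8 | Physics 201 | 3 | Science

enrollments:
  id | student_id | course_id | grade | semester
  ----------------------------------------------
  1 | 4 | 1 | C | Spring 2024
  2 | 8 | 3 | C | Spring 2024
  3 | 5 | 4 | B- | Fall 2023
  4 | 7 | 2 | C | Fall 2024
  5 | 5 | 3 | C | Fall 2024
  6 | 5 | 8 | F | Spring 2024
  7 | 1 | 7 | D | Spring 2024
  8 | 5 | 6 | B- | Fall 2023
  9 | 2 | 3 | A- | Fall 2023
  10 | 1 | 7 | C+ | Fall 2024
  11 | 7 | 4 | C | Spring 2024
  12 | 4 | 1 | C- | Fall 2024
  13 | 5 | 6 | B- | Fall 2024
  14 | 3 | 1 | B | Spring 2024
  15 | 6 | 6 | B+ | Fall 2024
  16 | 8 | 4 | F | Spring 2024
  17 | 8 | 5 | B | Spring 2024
SELECT name, major FROM students WHERE major <> 'Biology'

Execution result:
name | major
Mia Garcia | Mathematics
Kate Johnson | Computer Science
Grace Brown | Computer Science
Mia Johnson | Mathematics
Ivy Garcia | Engineering
Rose Brown | Computer Science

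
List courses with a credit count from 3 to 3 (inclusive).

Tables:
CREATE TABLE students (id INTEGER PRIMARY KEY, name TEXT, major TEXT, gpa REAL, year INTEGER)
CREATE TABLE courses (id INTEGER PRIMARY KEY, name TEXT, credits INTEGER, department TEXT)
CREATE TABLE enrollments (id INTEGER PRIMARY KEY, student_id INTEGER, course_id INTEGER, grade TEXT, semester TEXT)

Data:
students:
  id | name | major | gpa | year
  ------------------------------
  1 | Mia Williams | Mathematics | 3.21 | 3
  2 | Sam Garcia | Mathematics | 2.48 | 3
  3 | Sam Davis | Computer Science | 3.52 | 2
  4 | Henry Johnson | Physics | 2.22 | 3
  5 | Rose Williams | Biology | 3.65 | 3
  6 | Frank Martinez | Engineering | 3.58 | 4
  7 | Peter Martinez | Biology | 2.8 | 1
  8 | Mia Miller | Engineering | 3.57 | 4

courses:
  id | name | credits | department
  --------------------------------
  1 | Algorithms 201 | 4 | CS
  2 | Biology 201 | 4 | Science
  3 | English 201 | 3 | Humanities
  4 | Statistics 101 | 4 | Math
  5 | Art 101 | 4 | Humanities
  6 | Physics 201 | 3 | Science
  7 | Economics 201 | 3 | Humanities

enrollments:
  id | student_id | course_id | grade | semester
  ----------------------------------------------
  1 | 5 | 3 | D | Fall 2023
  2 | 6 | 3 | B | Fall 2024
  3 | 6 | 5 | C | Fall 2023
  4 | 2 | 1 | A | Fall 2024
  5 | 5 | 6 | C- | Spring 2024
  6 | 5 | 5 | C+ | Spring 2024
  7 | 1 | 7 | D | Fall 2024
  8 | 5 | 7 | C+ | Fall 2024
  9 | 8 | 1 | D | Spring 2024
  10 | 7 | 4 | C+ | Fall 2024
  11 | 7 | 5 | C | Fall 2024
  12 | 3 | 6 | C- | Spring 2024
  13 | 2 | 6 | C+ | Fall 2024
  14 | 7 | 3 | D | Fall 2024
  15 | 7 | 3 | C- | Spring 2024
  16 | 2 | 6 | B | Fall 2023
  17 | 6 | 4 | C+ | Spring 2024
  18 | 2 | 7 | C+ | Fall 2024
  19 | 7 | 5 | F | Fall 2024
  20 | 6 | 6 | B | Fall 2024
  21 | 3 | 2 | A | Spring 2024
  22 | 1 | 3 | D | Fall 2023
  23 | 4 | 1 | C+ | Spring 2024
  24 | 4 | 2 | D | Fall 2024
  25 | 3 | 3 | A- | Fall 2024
SELECT name, credits FROM courses WHERE credits BETWEEN 3 AND 3

Execution result:
name | credits
English 201 | 3
Physics 201 | 3
Economics 201 | 3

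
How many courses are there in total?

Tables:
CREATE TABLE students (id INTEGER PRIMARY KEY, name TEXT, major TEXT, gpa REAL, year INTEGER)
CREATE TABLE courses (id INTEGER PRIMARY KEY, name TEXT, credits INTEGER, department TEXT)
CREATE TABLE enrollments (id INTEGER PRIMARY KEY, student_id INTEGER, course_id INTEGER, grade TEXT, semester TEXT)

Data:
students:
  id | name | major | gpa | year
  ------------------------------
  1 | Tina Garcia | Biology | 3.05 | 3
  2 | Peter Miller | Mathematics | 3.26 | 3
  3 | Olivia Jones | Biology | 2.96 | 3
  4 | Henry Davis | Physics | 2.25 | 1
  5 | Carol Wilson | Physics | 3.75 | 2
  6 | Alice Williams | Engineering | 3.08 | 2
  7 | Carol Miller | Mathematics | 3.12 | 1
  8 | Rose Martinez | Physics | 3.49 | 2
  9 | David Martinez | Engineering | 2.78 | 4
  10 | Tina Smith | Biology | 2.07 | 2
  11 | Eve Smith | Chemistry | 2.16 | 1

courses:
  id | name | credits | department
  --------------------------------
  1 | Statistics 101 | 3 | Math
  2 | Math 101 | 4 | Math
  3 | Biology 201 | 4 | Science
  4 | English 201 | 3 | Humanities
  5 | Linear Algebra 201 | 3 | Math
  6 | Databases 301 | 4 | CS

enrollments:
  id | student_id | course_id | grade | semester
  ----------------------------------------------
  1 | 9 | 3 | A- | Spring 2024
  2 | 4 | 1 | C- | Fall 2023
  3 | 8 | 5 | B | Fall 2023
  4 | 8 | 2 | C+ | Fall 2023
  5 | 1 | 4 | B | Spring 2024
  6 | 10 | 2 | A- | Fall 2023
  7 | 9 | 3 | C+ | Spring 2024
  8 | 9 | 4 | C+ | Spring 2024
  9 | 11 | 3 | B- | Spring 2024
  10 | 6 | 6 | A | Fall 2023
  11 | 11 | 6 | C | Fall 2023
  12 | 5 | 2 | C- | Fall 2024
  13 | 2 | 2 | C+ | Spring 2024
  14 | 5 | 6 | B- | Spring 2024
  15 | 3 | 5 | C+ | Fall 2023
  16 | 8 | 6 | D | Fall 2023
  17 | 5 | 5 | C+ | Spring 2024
SELECT COUNT(*) FROM courses

Execution result:
6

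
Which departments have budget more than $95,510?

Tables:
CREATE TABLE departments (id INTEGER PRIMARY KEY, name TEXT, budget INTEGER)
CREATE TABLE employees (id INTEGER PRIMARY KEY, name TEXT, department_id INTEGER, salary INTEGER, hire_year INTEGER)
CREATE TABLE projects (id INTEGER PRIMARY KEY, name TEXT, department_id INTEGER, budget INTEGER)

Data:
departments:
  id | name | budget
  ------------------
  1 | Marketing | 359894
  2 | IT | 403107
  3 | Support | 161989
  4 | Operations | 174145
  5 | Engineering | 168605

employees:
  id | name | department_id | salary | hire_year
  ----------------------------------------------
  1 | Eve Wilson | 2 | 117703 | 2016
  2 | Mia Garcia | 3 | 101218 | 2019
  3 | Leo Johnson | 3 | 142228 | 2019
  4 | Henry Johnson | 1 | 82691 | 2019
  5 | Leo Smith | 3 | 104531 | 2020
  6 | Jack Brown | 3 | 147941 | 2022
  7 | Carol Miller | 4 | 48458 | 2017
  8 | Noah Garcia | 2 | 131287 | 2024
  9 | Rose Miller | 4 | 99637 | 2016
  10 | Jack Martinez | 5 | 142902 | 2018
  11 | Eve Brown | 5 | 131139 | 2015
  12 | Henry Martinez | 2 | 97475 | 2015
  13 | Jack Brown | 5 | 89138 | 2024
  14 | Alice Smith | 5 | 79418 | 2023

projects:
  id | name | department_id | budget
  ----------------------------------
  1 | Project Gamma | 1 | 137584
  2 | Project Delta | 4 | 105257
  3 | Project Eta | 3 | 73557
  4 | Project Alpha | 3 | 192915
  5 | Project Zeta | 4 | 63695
SELECT name, budget FROM departments WHERE budget > 95510

Execution result:
name | budget
Marketing | 359894
IT | 403107
Support | 161989
Operations | 174145
Engineering | 168605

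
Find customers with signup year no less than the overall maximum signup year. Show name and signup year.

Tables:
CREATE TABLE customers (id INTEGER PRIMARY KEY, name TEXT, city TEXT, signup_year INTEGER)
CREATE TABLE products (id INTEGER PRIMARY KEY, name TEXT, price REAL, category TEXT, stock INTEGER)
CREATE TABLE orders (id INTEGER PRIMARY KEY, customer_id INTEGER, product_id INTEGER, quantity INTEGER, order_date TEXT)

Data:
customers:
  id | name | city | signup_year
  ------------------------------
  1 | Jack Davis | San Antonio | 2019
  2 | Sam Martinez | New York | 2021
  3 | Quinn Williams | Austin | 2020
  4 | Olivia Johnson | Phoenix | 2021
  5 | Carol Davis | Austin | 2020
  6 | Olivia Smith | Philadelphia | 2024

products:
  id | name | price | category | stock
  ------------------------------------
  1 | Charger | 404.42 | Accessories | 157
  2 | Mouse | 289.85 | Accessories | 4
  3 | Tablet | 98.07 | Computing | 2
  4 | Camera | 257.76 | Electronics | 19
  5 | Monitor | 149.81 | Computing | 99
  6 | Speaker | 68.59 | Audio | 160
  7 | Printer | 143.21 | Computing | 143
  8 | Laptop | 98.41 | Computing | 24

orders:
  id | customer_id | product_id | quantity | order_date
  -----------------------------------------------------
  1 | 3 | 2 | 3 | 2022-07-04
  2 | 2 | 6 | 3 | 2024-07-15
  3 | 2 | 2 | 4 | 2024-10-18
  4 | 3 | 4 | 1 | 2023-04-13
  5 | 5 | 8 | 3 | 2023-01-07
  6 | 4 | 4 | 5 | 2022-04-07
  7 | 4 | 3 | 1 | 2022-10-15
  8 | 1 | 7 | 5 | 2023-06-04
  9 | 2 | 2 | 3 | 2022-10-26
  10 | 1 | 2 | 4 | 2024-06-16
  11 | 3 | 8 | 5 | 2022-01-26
SELECT name, signup_year FROM customers WHERE signup_year >= (SELECT MAX(signup_year) FROM customers)

Execution result:
name | signup_year
Olivia Smith | 2024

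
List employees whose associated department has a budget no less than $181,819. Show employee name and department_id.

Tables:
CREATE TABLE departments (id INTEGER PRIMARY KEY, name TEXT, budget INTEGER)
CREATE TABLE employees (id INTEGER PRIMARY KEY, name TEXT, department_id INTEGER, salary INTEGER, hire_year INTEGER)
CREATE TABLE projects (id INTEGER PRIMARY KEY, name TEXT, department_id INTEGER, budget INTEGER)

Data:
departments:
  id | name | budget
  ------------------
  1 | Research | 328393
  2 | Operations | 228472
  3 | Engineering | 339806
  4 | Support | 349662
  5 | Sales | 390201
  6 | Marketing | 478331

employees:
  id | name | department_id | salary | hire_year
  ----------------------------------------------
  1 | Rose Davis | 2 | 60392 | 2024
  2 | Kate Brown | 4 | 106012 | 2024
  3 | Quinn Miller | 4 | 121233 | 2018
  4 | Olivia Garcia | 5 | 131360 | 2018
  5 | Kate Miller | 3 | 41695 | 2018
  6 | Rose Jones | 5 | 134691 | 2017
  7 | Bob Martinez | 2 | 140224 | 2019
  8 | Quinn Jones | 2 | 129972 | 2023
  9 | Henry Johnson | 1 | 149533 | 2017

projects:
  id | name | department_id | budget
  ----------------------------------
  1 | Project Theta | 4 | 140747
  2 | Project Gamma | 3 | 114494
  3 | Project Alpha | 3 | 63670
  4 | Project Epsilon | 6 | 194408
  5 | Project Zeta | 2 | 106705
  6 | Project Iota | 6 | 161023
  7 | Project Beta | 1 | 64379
SELECT name, department_id FROM employees WHERE department_id IN (SELECT id FROM departments WHERE budget >= 181819)

Execution result:
name | department_id
Rose Davis | 2
Kate Brown | 4
Quinn Miller | 4
Olivia Garcia | 5
Kate Miller | 3
Rose Jones | 5
Bob Martinez | 2
Quinn Jones | 2
Henry Johnson | 1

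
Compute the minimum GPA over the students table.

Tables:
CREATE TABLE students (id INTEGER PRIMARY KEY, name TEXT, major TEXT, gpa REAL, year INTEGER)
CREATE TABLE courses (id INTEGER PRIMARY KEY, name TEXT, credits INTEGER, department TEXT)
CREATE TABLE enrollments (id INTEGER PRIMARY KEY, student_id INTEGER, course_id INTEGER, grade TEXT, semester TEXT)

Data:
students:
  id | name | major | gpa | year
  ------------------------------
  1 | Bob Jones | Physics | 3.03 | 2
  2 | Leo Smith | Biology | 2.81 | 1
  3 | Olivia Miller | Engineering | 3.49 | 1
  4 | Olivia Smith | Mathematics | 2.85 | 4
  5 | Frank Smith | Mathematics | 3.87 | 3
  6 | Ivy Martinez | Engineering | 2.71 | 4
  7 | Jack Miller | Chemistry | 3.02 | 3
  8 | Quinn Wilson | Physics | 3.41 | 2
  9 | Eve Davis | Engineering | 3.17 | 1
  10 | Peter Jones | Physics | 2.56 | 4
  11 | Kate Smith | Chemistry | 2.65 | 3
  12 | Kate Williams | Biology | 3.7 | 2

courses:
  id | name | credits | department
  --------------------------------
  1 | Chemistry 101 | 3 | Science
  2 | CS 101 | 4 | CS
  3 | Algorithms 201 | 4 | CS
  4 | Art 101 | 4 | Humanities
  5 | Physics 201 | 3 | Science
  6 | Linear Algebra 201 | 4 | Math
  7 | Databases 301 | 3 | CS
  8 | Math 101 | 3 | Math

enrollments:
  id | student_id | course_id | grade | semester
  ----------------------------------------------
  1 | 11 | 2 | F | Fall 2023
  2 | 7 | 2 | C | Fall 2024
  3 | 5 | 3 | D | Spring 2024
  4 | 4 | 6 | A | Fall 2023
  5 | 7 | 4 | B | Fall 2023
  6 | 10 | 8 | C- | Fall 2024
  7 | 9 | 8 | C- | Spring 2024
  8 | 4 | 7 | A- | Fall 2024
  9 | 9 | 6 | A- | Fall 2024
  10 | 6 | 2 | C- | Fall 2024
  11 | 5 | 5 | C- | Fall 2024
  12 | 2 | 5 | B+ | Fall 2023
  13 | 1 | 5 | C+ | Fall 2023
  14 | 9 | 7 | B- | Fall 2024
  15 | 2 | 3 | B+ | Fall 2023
SELECT MIN(gpa) FROM students

Execution result:
2.56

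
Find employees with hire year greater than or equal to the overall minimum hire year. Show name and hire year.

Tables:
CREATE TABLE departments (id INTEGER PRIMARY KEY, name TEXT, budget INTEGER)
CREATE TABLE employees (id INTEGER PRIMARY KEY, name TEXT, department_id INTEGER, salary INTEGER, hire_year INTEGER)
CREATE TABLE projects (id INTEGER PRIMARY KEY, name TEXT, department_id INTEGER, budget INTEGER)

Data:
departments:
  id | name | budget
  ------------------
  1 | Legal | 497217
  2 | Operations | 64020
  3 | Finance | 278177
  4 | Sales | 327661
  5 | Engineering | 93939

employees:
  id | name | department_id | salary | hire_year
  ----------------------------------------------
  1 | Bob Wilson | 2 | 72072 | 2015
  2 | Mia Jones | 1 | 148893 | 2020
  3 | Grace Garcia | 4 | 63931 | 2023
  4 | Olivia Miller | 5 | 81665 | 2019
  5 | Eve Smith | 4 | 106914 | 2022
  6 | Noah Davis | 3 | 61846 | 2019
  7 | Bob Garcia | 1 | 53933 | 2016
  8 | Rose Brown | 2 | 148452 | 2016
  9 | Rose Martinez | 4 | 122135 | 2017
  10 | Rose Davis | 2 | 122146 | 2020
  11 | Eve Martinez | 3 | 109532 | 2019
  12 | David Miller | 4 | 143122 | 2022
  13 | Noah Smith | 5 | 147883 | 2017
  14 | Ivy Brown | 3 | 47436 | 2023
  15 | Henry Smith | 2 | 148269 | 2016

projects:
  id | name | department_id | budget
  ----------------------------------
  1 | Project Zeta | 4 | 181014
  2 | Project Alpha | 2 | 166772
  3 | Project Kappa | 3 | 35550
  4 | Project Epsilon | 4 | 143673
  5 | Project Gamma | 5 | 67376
SELECT name, hire_year FROM employees WHERE hire_year >= (SELECT MIN(hire_year) FROM employees)

Execution result:
name | hire_year
Bob Wilson | 2015
Mia Jones | 2020
Grace Garcia | 2023
Olivia Miller | 2019
Eve Smith | 2022
Noah Davis | 2019
Bob Garcia | 2016
Rose Brown | 2016
Rose Martinez | 2017
Rose Davis | 2020
Eve Martinez | 2019
David Miller | 2022
Noah Smith | 2017
Ivy Brown | 2023
Henry Smith | 2016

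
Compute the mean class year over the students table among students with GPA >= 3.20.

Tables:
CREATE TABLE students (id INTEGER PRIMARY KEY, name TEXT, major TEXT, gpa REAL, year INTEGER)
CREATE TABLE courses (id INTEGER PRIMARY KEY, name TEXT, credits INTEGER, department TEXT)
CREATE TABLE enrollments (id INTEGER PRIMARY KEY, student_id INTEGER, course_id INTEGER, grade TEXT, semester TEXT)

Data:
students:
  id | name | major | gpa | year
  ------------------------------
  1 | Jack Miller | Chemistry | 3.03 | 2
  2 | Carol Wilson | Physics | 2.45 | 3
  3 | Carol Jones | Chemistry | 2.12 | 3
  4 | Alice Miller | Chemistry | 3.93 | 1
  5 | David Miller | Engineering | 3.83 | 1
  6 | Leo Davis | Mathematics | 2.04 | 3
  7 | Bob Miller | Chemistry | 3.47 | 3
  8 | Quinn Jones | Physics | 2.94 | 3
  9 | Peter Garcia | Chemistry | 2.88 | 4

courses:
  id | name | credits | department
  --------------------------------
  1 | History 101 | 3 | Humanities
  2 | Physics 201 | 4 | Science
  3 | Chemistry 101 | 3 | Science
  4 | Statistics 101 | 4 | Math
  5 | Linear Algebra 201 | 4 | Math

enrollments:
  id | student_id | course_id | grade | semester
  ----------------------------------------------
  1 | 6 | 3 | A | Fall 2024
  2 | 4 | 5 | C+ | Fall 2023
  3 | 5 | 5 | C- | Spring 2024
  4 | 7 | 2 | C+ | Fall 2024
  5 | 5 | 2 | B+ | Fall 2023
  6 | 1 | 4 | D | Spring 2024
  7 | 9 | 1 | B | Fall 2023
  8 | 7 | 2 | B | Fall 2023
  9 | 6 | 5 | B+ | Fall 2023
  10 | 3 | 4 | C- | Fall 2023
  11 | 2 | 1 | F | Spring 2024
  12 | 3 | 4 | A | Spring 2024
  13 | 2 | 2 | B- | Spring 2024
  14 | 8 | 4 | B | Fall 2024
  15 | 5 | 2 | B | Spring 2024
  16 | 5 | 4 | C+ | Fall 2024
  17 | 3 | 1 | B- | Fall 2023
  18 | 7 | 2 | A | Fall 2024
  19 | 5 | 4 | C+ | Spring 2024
SELECT AVG(year) FROM students WHERE gpa >= 3.2

Execution result:
1.67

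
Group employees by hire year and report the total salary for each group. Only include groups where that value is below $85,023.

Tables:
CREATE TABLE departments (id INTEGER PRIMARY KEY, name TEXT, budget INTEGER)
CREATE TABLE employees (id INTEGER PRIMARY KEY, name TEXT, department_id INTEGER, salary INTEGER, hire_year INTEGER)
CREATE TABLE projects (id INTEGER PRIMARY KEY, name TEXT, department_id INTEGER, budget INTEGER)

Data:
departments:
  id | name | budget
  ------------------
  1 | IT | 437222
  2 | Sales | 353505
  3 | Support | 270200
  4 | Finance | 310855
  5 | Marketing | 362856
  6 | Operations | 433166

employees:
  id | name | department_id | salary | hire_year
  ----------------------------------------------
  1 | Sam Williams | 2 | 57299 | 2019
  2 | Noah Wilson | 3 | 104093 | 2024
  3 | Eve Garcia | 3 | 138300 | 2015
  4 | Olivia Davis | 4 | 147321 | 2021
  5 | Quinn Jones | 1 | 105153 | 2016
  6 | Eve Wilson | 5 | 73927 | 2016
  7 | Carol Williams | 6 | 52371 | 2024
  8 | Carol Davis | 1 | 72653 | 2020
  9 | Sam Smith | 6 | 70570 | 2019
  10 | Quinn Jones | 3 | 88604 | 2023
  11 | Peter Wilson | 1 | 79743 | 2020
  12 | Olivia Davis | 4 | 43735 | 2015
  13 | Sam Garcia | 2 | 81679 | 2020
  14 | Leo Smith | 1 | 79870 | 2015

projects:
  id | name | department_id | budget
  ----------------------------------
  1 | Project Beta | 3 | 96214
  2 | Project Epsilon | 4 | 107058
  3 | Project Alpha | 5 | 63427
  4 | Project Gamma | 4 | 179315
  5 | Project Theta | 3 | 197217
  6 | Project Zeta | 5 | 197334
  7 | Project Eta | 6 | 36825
SELECT hire_year, SUM(salary) AS sum_salary FROM employees GROUP BY hire_year HAVING SUM(salary) < 85023

Execution result:
(no rows)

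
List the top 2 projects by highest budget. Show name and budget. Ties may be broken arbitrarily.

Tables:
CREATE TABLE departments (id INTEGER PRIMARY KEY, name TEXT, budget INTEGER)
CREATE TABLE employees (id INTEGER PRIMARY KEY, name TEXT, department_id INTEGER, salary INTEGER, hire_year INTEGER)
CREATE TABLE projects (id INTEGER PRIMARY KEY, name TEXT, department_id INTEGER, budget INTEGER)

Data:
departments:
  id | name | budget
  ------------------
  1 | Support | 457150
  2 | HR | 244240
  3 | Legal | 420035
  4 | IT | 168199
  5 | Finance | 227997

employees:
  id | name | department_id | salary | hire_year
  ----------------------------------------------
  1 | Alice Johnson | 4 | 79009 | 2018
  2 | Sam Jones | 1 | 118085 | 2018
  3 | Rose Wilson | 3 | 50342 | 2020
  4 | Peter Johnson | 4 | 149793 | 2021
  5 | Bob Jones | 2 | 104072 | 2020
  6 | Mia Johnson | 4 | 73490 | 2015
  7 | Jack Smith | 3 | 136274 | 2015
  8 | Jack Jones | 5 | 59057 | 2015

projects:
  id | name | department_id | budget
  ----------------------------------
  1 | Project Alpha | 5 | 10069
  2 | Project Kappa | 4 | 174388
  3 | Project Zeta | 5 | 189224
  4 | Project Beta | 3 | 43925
SELECT name, budget FROM projects ORDER BY budget DESC LIMIT 2

Execution result:
name | budget
Project Zeta | 189224
Project Kappa | 174388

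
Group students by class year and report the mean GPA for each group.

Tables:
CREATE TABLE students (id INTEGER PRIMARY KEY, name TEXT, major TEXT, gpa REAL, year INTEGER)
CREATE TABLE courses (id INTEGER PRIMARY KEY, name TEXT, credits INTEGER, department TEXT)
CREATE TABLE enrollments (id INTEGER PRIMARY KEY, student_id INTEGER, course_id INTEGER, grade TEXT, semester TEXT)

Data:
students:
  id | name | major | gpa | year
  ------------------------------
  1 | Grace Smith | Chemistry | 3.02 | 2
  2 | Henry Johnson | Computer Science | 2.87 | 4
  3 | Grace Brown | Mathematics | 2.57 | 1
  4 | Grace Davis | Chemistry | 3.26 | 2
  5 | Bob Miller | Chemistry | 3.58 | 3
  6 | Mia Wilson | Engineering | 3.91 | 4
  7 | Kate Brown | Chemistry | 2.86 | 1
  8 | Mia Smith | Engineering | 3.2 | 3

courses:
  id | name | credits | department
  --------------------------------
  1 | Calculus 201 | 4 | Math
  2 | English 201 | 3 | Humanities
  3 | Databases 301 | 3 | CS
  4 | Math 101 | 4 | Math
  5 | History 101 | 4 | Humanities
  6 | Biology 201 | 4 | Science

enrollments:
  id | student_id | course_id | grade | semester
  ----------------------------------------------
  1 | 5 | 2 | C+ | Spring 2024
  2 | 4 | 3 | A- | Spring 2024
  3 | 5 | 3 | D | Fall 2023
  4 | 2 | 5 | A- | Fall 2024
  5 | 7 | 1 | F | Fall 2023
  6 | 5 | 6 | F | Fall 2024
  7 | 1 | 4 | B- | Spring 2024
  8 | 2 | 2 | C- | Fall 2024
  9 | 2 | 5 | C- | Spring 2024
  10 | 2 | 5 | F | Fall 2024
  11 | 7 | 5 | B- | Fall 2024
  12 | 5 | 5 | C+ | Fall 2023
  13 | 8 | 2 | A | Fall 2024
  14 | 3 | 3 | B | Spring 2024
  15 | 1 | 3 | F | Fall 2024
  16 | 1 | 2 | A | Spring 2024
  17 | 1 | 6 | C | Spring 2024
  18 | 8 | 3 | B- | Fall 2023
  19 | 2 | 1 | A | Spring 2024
SELECT year, AVG(gpa) AS avg_gpa FROM students GROUP BY year

Execution result:
year | avg_gpa
1 | 2.72
2 | 3.14
3 | 3.39
4 | 3.39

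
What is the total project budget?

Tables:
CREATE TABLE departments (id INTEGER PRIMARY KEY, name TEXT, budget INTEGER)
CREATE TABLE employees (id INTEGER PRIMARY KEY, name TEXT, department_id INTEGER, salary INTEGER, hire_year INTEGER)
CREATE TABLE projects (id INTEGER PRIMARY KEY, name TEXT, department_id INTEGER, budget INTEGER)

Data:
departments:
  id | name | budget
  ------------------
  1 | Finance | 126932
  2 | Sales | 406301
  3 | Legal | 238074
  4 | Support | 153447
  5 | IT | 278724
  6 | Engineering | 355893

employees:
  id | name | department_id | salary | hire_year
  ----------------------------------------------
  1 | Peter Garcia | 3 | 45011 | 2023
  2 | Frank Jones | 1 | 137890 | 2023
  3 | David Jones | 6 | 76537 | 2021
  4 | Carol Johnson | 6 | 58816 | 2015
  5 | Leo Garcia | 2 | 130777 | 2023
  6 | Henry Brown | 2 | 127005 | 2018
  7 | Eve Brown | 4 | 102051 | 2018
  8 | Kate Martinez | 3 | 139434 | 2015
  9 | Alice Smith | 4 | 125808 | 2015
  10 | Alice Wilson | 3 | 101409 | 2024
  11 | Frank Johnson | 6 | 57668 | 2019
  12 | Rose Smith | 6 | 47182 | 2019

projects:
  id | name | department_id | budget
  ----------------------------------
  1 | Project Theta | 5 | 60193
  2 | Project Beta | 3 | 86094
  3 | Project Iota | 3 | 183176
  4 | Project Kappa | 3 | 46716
SELECT SUM(budget) FROM projects

Execution result:
376179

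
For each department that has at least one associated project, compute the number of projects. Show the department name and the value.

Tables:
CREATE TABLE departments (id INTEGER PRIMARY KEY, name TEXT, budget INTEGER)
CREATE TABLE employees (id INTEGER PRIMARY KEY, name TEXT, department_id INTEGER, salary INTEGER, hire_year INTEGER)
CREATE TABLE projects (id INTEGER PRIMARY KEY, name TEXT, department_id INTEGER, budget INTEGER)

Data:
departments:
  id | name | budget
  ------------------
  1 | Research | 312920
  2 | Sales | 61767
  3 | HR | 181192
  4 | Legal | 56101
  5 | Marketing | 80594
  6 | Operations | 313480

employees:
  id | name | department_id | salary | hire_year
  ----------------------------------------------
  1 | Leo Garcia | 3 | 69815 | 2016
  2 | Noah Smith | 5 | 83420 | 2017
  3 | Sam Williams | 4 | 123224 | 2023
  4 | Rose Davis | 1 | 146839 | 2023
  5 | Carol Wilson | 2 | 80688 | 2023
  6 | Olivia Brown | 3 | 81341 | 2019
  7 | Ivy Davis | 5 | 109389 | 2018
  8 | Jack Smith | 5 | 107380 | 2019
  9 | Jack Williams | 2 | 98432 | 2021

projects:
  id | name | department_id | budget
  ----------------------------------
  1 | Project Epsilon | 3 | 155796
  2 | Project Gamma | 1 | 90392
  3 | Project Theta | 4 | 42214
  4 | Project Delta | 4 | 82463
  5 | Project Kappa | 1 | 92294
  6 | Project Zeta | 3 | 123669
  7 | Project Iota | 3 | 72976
SELECT p.name, COUNT(*) AS n FROM projects c JOIN departments p ON c.department_id = p.id GROUP BY p.id, p.name

Execution result:
name | n
Research | 2
HR | 3
Legal | 2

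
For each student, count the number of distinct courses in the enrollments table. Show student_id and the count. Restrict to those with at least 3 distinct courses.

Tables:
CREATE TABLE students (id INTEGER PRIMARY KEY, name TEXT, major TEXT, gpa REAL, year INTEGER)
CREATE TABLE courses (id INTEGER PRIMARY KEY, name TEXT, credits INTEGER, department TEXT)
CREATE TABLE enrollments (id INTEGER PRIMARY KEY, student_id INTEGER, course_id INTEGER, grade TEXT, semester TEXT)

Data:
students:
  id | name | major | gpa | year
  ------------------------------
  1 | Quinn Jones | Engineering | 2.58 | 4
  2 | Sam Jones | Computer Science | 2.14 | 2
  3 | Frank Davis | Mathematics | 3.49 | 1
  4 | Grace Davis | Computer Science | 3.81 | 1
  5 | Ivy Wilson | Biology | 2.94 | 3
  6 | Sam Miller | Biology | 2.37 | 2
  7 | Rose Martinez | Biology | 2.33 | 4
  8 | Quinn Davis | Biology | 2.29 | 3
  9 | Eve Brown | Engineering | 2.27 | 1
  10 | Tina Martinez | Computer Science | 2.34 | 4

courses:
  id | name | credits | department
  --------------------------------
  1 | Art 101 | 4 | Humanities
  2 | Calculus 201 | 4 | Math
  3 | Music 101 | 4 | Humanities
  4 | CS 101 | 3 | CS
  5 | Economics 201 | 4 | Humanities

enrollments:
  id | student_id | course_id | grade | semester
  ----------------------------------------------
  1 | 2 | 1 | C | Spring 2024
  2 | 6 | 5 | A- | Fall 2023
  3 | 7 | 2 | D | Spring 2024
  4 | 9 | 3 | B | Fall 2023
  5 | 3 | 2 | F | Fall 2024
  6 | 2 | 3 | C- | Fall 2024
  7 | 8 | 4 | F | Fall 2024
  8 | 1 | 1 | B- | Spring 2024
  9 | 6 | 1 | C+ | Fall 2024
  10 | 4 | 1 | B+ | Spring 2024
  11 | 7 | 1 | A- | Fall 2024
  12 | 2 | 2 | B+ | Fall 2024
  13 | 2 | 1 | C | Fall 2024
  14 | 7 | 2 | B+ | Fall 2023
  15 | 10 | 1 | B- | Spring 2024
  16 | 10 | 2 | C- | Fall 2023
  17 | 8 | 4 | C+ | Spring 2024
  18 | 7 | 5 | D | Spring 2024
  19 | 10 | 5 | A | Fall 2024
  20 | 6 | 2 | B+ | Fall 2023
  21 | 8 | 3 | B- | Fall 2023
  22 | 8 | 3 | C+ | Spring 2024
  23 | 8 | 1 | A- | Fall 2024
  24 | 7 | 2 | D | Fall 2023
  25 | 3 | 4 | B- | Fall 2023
SELECT student_id, COUNT(DISTINCT course_id) AS distinct_course_count FROM enrollments GROUP BY student_id HAVING COUNT(DISTINCT course_id) >= 3

Execution result:
student_id | distinct_course_count
2 | 3
6 | 3
7 | 3
8 | 3
10 | 3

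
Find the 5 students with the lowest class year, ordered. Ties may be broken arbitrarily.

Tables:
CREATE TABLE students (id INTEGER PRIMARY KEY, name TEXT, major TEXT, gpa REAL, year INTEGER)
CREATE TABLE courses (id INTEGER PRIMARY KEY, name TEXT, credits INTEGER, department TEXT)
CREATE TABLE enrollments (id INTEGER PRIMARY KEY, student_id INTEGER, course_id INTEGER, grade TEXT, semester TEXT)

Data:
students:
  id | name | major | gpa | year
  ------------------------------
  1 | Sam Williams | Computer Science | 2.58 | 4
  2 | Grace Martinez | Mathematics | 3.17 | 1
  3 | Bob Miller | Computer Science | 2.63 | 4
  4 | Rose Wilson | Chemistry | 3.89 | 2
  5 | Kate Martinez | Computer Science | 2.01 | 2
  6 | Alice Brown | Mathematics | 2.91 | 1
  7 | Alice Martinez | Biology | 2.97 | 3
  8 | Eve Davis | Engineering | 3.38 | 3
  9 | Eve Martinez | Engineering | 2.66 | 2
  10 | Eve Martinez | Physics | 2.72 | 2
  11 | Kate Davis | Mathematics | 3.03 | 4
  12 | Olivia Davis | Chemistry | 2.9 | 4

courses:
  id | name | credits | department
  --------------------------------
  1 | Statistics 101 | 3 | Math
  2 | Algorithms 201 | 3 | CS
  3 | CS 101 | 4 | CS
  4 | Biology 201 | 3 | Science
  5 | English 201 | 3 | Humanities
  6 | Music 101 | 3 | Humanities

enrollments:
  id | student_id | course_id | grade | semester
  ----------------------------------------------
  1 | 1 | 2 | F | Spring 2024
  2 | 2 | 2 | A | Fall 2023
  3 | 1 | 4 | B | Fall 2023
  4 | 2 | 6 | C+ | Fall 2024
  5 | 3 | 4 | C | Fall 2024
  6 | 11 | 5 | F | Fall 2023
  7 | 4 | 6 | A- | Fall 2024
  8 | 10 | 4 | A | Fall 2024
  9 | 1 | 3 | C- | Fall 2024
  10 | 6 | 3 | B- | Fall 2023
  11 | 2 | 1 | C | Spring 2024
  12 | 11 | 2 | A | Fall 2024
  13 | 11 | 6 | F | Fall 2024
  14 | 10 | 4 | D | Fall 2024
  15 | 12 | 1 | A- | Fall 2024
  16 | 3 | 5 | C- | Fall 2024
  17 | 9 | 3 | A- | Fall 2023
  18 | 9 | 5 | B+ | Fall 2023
SELECT name, year FROM students ORDER BY year ASC LIMIT 5

Execution result:
name | year
Grace Martinez | 1
Alice Brown | 1
Rose Wilson | 2
Kate Martinez | 2
Eve Martinez | 2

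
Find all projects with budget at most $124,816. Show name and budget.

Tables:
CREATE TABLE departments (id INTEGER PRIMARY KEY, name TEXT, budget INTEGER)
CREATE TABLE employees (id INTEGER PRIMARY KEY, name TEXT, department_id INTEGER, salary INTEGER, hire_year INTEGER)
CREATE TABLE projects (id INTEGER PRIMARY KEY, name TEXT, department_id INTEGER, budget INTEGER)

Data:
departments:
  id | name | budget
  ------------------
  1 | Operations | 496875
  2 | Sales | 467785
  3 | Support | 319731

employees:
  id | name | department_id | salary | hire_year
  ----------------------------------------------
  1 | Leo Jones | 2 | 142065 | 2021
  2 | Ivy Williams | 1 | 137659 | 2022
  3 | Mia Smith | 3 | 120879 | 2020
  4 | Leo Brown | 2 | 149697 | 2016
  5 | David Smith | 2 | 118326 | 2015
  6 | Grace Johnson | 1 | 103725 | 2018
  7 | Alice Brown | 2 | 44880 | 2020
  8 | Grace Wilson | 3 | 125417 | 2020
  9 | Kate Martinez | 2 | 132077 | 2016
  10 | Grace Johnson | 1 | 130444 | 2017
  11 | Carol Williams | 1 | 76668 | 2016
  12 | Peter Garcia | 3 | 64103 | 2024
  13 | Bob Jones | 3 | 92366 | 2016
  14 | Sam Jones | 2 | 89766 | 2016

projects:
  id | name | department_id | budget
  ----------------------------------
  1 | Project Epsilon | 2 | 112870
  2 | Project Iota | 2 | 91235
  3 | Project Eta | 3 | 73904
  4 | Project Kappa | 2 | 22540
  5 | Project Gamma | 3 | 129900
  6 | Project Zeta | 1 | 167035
SELECT name, budget FROM projects WHERE budget <= 124816

Execution result:
name | budget
Project Epsilon | 112870
Project Iota | 91235
Project Eta | 73904
Project Kappa | 22540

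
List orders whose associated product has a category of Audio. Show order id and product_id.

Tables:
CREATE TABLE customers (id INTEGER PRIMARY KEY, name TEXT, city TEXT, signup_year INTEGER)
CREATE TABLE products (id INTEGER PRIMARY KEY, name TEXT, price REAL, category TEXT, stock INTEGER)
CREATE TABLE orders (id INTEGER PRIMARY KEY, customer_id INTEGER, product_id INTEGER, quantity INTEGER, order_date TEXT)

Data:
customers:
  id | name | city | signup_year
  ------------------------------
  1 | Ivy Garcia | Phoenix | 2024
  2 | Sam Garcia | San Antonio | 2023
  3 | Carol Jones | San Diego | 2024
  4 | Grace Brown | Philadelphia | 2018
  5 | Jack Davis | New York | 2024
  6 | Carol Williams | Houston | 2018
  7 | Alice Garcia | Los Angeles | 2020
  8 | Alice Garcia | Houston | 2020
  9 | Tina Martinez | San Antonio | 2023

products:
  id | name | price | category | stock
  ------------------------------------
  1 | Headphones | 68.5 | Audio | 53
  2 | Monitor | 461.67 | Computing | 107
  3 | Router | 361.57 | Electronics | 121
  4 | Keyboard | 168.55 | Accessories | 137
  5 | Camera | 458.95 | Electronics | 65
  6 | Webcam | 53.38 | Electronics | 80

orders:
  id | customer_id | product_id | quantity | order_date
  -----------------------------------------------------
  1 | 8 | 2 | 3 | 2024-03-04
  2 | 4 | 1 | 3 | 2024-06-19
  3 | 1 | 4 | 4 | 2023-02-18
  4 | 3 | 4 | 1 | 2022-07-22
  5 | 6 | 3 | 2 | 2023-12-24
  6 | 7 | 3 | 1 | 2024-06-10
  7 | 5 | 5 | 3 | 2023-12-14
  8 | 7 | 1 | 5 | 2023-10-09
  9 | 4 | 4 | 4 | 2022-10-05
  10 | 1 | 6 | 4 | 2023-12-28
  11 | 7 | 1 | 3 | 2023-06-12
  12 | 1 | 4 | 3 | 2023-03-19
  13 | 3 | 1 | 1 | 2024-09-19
SELECT id, product_id FROM orders WHERE product_id IN (SELECT id FROM products WHERE category = 'Audio')

Execution result:
id | product_id
2 | 1
8 | 1
11 | 1
13 | 1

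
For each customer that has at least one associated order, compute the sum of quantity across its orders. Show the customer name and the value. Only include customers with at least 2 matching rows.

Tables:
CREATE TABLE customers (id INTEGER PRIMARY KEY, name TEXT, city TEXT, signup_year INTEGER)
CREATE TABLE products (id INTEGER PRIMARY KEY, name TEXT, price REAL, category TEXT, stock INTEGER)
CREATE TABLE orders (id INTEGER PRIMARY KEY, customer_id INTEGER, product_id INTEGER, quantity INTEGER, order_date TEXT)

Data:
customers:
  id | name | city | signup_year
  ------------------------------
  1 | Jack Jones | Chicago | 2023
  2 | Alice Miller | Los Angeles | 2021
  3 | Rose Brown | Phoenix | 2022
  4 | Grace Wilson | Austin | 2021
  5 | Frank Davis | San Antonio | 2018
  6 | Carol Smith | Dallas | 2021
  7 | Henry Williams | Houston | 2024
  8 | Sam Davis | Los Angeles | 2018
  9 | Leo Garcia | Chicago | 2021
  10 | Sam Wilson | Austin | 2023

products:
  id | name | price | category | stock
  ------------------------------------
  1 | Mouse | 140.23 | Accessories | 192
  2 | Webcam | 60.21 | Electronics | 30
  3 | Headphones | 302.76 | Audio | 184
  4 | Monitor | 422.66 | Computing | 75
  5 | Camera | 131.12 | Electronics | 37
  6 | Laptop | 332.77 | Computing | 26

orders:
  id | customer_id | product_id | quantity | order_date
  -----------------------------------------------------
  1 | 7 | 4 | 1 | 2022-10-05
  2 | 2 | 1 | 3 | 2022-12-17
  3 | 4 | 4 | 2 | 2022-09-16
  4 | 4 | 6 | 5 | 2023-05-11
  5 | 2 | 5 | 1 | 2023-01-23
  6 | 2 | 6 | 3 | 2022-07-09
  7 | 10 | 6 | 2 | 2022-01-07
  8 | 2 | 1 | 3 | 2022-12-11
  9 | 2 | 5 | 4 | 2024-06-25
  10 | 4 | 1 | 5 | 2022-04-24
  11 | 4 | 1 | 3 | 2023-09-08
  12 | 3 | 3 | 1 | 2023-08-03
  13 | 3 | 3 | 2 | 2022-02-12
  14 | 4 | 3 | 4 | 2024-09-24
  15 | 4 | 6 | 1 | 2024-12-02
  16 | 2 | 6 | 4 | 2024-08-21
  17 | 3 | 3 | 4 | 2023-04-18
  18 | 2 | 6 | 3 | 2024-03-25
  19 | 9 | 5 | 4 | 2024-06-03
SELECT p.name, SUM(c.quantity) AS sum_quantity FROM orders c JOIN customers p ON c.customer_id = p.id GROUP BY p.id, p.name HAVING COUNT(*) >= 2

Execution result:
name | sum_quantity
Alice Miller | 21
Rose Brown | 7
Grace Wilson | 20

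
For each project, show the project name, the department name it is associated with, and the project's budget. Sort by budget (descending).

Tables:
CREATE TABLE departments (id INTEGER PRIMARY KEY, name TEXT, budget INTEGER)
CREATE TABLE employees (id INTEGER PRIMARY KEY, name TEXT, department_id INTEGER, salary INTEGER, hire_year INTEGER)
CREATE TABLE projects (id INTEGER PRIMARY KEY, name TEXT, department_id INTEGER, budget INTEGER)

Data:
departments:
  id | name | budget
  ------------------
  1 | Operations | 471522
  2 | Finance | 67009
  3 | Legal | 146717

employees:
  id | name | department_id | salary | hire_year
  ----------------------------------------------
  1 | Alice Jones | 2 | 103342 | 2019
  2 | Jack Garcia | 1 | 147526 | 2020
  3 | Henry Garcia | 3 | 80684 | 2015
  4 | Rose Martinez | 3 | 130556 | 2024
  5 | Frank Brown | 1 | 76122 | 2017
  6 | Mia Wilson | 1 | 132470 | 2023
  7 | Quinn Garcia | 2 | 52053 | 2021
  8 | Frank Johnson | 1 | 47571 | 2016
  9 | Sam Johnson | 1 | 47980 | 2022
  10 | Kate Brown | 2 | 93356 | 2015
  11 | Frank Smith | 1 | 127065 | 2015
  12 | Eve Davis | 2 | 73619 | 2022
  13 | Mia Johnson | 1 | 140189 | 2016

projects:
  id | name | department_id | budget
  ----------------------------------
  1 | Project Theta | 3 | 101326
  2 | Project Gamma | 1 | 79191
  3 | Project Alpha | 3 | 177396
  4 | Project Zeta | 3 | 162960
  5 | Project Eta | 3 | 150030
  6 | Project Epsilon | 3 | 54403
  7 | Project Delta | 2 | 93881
SELECT c.name, p.name AS department, c.budget FROM projects c JOIN departments p ON c.department_id = p.id ORDER BY c.budget DESC

Execution result:
name | department | budget
Project Alpha | Legal | 177396
Project Zeta | Legal | 162960
Project Eta | Legal | 150030
Project Theta | Legal | 101326
Project Delta | Finance | 93881
Project Gamma | Operations | 79191
Project Epsilon | Legal | 54403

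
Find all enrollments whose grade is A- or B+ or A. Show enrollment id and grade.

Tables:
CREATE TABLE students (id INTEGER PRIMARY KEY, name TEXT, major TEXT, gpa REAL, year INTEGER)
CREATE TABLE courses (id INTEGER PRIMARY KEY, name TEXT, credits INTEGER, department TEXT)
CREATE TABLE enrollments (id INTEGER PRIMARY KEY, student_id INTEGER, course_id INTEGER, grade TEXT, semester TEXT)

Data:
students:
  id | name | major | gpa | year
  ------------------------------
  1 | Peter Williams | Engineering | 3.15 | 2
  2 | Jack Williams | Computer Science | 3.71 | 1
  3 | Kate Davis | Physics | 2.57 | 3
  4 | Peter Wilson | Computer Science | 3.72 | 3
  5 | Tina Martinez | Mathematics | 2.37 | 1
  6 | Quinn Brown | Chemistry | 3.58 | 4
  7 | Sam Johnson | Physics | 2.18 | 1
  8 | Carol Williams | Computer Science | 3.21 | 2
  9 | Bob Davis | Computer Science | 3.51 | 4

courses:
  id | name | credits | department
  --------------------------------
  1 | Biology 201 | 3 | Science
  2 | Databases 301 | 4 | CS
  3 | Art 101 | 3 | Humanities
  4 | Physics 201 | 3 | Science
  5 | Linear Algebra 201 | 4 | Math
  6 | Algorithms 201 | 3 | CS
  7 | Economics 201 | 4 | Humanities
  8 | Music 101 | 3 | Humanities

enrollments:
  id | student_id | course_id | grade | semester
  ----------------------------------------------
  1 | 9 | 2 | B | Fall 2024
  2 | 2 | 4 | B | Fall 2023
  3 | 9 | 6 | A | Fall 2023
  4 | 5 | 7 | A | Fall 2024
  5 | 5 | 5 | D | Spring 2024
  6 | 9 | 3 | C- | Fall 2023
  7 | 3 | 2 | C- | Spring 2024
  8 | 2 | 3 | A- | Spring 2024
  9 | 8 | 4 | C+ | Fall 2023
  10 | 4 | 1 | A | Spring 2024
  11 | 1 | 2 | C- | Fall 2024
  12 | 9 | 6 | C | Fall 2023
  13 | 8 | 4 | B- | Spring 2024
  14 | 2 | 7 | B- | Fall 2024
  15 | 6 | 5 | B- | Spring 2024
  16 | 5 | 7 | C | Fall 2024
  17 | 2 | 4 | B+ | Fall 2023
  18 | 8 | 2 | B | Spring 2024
SELECT id, grade FROM enrollments WHERE grade IN ('A-', 'B+', 'A')

Execution result:
id | grade
3 | A
4 | A
8 | A-
10 | A
17 | B+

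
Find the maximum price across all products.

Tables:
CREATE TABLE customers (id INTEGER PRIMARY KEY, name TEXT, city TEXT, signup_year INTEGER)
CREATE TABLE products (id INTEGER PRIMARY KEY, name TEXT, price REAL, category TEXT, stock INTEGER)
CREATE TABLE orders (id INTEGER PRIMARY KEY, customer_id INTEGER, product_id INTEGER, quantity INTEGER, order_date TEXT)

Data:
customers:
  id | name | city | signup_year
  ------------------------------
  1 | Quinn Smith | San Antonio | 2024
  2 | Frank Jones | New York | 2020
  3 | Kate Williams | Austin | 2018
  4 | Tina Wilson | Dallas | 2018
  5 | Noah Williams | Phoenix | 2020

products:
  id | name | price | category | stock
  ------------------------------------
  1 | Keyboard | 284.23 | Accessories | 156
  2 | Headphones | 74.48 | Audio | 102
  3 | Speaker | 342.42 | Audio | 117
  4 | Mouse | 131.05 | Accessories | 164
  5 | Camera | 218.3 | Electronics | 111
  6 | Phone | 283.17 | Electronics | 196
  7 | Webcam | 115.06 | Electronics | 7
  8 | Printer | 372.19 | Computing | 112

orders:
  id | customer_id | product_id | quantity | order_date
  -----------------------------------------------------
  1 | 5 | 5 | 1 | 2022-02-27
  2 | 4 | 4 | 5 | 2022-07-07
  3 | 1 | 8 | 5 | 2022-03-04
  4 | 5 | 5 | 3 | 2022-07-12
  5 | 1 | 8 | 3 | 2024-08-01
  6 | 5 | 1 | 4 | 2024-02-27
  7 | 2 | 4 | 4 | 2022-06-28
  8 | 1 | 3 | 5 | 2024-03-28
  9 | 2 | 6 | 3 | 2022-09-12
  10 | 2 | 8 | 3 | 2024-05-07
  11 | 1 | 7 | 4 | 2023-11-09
SELECT MAX(price) FROM products

Execution result:
372.19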